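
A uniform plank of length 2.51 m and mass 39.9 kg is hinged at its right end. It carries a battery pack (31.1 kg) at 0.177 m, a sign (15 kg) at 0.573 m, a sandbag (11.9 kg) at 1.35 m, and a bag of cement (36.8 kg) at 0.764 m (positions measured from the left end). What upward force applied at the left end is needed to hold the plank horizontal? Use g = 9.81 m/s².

Taking torques about the right end:
Beam weight: 39.9 × 9.81 = 391.4 N down at 1.255 m → arm 1.255 m, τ = 391.4 × 1.255 = 491.2 N·m counterclockwise.
Battery pack: 31.1 × 9.81 = 305.1 N down at 0.177 m → arm 2.333 m, τ = 305.1 × 2.333 = 711.8 N·m counterclockwise.
Sign: 15 × 9.81 = 147.2 N down at 0.573 m → arm 1.937 m, τ = 147.2 × 1.937 = 285.1 N·m counterclockwise.
Sandbag: 11.9 × 9.81 = 116.7 N down at 1.35 m → arm 1.16 m, τ = 116.7 × 1.16 = 135.4 N·m counterclockwise.
Bag of cement: 36.8 × 9.81 = 361 N down at 0.764 m → arm 1.746 m, τ = 361 × 1.746 = 630.3 N·m counterclockwise.
Net moment of the loads = 2254 N·m counterclockwise.
The upward force F acts at the left end, arm 2.51 m, giving F × 2.51 clockwise.
Setting net torque to zero: F × 2.51 = 2254 → F = 2254 / 2.51 = 898 N.

F ≈ 898 N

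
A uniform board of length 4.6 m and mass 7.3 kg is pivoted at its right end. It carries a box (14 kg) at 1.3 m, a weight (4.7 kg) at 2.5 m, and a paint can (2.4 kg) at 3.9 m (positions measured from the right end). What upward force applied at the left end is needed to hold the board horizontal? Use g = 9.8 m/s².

Take moments about the right end.
Beam weight: 7.3 × 9.8 = 71.54 N down at 2.3 m → arm 2.3 m, τ = 71.54 × 2.3 = 164.5 N·m counterclockwise.
Box: 14 × 9.8 = 137.2 N down at 1.3 m → arm 1.3 m, τ = 137.2 × 1.3 = 178.4 N·m counterclockwise.
Weight: 4.7 × 9.8 = 46.06 N down at 2.5 m → arm 2.5 m, τ = 46.06 × 2.5 = 115.2 N·m counterclockwise.
Paint can: 2.4 × 9.8 = 23.52 N down at 3.9 m → arm 3.9 m, τ = 23.52 × 3.9 = 91.73 N·m counterclockwise.
Net moment of the loads = 549.8 N·m counterclockwise.
The upward force F acts at the left end, arm 4.6 m, giving F × 4.6 clockwise.
Στ = 0 ⇒ F × 4.6 = 549.8 ⇒ F = 549.8 / 4.6 = 120 N.

F ≈ 120 N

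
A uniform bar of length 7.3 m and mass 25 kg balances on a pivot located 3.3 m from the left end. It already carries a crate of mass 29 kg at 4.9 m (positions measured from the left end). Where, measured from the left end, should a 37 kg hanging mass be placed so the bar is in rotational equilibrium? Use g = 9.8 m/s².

Taking torques about the pivot (at 3.3 m from the left end):
Beam weight: 25 × 9.8 = 245 N down at 3.65 m → arm 0.35 m, τ = 245 × 0.35 = 85.75 N·m clockwise.
Crate: 29 × 9.8 = 284.2 N down at 4.9 m → arm 1.6 m, τ = 284.2 × 1.6 = 454.7 N·m clockwise.
Net moment of existing loads = 540.5 N·m clockwise.
The hanging mass weighs 37 × 9.8 = 362.6 N and must supply an equal counterclockwise moment, so its lever arm about the pivot is 540.5 / 362.6 = 1.49 m.
That puts it at 3.3 − 1.49 = 1.81 m from the left end.

x ≈ 1.81 m from the left end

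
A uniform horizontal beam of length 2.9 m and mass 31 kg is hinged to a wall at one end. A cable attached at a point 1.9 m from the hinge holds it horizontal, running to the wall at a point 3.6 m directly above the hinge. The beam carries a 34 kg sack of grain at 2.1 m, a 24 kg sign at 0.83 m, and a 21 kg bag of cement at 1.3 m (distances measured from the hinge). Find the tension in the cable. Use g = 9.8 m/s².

Choose the hinge as the axis so the unknown hinge reaction has zero arm there.
Beam weight: 31 × 9.8 = 303.8 N down at 1.45 m → arm 1.45 m, τ = 303.8 × 1.45 = 440.5 N·m clockwise.
Sack of grain: 34 × 9.8 = 333.2 N down at 2.1 m → arm 2.1 m, τ = 333.2 × 2.1 = 699.7 N·m clockwise.
Sign: 24 × 9.8 = 235.2 N down at 0.83 m → arm 0.83 m, τ = 235.2 × 0.83 = 195.2 N·m clockwise.
Bag of cement: 21 × 9.8 = 205.8 N down at 1.3 m → arm 1.3 m, τ = 205.8 × 1.3 = 267.5 N·m clockwise.
Total clockwise load moment = 1603 N·m.
The cable tension T acts at 1.9 m; only its component perpendicular to the beam, T sinθ, produces torque. sinθ = h/√(h²+d²) = 3.6/√(3.6²+1.9²) = 0.8844.
For rotational equilibrium, T × 1.9 × 0.8844 = 1603, so T = 1603 / 1.68 = 954 N.

T ≈ 954 N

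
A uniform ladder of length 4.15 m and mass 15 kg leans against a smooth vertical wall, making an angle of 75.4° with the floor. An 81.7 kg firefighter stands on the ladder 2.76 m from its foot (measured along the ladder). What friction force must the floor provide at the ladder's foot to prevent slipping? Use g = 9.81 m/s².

Sum moments about the foot of the ladder (the floor normal and friction both act there and drop out).
Ladder weight 15×9.81 = 147.2 N acts at 2.075 m along the ladder; its horizontal arm is 2.075·cos75.4° = 0.523 m → τ = 76.99 N·m clockwise.
Firefighter: 81.7×9.81 = 801.5 N at 2.76 m → arm 0.6957 m → τ = 557.6 N·m clockwise.
Wall normal N acts horizontally at the top; its moment arm is the height L sinθ = 4.15·sin75.4° = 4.016 m, counterclockwise.
For rotational equilibrium, N × 4.016 = 634.6, so N = 158 N.
ΣFx = 0: friction at the foot balances the wall's push, so f = N_wall = 158 N.

f ≈ 158 N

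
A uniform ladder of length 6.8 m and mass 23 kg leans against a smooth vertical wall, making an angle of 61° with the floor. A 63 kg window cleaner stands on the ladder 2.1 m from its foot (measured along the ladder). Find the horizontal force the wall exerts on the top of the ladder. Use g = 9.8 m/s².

Take moments about the foot of the ladder.
Ladder weight 23×9.8 = 225.4 N acts at 3.4 m along the ladder; its horizontal arm is 3.4·cos61° = 1.648 m → τ = 371.5 N·m clockwise.
Window cleaner: 63×9.8 = 617.4 N at 2.1 m → arm 1.018 m → τ = 628.5 N·m clockwise.
Wall normal N acts horizontally at the top; its moment arm is the height L sinθ = 6.8·sin61° = 5.947 m, counterclockwise.
Balancing moments: N × 5.947 = 1000, giving N = 168 N.

N_wall ≈ 168 N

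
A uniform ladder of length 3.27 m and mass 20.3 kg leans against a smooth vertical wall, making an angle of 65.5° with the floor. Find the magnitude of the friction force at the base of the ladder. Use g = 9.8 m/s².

f ≈ 45.3 N

Sum moments about the foot of the ladder (the floor normal and friction both act there and drop out).
Ladder weight 20.3×9.8 = 198.9 N acts at 1.635 m along the ladder; its horizontal arm is 1.635·cos65.5° = 0.678 m → τ = 134.9 N·m clockwise.
Wall normal N acts horizontally at the top; its moment arm is the height L sinθ = 3.27·sin65.5° = 2.976 m, counterclockwise.
Στ = 0 ⇒ N × 2.976 = 134.9 ⇒ N = 45.3 N.
ΣFx = 0: friction at the foot balances the wall's push, so f = N_wall = 45.3 N.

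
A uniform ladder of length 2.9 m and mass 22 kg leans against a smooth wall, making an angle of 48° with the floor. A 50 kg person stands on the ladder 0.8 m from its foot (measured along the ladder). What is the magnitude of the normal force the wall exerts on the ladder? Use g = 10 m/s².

N_wall ≈ 223 N

Taking torques about the foot of the ladder:
Ladder weight 22×10 = 220 N acts at 1.45 m along the ladder; its horizontal arm is 1.45·cos48° = 0.9702 m → τ = 213.4 N·m clockwise.
Person: 50×10 = 500 N at 0.8 m → arm 0.5353 m → τ = 267.6 N·m clockwise.
Wall normal N acts horizontally at the top; its moment arm is the height L sinθ = 2.9·sin48° = 2.155 m, counterclockwise.
Balancing moments: N × 2.155 = 481, giving N = 223 N.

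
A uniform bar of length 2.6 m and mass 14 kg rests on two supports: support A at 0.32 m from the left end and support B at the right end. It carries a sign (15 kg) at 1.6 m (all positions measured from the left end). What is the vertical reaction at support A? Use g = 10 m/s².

R_A ≈ 146 N

Take moments about support B.
Beam weight: 14 × 10 = 140 N down at 1.3 m → arm 1.3 m, τ = 140 × 1.3 = 182 N·m counterclockwise.
Sign: 15 × 10 = 150 N down at 1.6 m → arm 1 m, τ = 150 × 1 = 150 N·m counterclockwise.
Net load moment about support B = 332 N·m counterclockwise.
Reaction R at support A is upward at 0.32 m, arm 2.28 m → moment R × 2.28 clockwise.
Balancing moments: R × 2.28 = 332, giving R = 146 N.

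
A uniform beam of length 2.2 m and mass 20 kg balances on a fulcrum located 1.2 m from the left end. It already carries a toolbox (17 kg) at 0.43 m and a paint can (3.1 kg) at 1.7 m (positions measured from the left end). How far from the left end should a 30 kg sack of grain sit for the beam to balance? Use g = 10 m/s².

x ≈ 1.65 m from the left end

About the fulcrum (at 1.2 m from the left end):
Beam weight: 20 × 10 = 200 N down at 1.1 m → arm 0.1 m, τ = 200 × 0.1 = 20 N·m counterclockwise.
Toolbox: 17 × 10 = 170 N down at 0.43 m → arm 0.77 m, τ = 170 × 0.77 = 130.9 N·m counterclockwise.
Paint can: 3.1 × 10 = 31 N down at 1.7 m → arm 0.5 m, τ = 31 × 0.5 = 15.5 N·m clockwise.
Net moment of existing loads = 135.4 N·m counterclockwise.
The sack of grain weighs 30 × 10 = 300 N and must supply an equal clockwise moment, so its lever arm about the fulcrum is 135.4 / 300 = 0.451 m.
That puts it at 1.2 + 0.451 = 1.65 m from the left end.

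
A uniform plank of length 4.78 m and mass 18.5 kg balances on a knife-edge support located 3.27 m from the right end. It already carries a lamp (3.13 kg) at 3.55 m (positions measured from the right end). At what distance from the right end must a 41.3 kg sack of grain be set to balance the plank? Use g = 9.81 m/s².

x ≈ 3.64 m from the right end

Choose the knife-edge support (at 3.27 m from the right end) as the axis so the support reaction has zero arm there.
Beam weight: 18.5 × 9.81 = 181.5 N down at 2.39 m → arm 0.88 m, τ = 181.5 × 0.88 = 159.7 N·m clockwise.
Lamp: 3.13 × 9.81 = 30.71 N down at 3.55 m → arm 0.28 m, τ = 30.71 × 0.28 = 8.599 N·m counterclockwise.
Net moment of existing loads = 151.1 N·m clockwise.
The sack of grain weighs 41.3 × 9.81 = 405.2 N and must supply an equal counterclockwise moment, so its lever arm about the knife-edge support is 151.1 / 405.2 = 0.373 m.
That puts it at 3.27 + 0.373 = 3.64 m from the right end.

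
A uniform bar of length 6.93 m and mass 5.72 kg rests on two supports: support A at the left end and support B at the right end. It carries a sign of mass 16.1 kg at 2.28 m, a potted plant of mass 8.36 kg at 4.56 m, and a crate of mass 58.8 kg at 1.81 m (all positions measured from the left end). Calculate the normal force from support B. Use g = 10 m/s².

Choose support A as the axis so its reaction then has zero moment arm.
Beam weight: 5.72 × 10 = 57.2 N down at 3.465 m → arm 3.465 m, τ = 57.2 × 3.465 = 198.2 N·m clockwise.
Sign: 16.1 × 10 = 161 N down at 2.28 m → arm 2.28 m, τ = 161 × 2.28 = 367.1 N·m clockwise.
Potted plant: 8.36 × 10 = 83.6 N down at 4.56 m → arm 4.56 m, τ = 83.6 × 4.56 = 381.2 N·m clockwise.
Crate: 58.8 × 10 = 588 N down at 1.81 m → arm 1.81 m, τ = 588 × 1.81 = 1064 N·m clockwise.
Net load moment about support A = 2010 N·m clockwise.
Reaction R at support B is upward at 6.93 m, arm 6.93 m → moment R × 6.93 counterclockwise.
Balancing moments: R × 6.93 = 2010, giving R = 290 N.

R_B ≈ 290 N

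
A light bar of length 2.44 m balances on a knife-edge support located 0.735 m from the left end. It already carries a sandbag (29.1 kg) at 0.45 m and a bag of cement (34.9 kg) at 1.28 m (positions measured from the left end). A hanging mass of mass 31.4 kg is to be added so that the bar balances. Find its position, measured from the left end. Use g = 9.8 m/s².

About the knife-edge support (at 0.735 m from the left end):
Sandbag: 29.1 × 9.8 = 285.2 N down at 0.45 m → arm 0.285 m, τ = 285.2 × 0.285 = 81.28 N·m counterclockwise.
Bag of cement: 34.9 × 9.8 = 342 N down at 1.28 m → arm 0.545 m, τ = 342 × 0.545 = 186.4 N·m clockwise.
Net moment of existing loads = 105.1 N·m clockwise.
The hanging mass weighs 31.4 × 9.8 = 307.7 N and must supply an equal counterclockwise moment, so its lever arm about the knife-edge support is 105.1 / 307.7 = 0.342 m.
That puts it at 0.735 − 0.342 = 0.393 m from the left end.

x ≈ 0.393 m from the left end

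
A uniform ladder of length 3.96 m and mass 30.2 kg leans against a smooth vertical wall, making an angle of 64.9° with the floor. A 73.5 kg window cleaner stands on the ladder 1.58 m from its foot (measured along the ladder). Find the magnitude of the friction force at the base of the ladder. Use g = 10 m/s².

f ≈ 208 N

Taking torques about the foot of the ladder:
Ladder weight 30.2×10 = 302 N acts at 1.98 m along the ladder; its horizontal arm is 1.98·cos64.9° = 0.8399 m → τ = 253.6 N·m clockwise.
Window cleaner: 73.5×10 = 735 N at 1.58 m → arm 0.6702 m → τ = 492.6 N·m clockwise.
Wall normal N acts horizontally at the top; its moment arm is the height L sinθ = 3.96·sin64.9° = 3.586 m, counterclockwise.
Setting net torque to zero: N × 3.586 = 746.2 → N = 208 N.
ΣFx = 0: friction at the foot balances the wall's push, so f = N_wall = 208 N.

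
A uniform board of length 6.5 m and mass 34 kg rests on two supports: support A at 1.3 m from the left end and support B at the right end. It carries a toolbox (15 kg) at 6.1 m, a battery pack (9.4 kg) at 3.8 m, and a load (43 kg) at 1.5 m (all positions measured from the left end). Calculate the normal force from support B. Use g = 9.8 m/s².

R_B ≈ 321 N

Taking torques about support A:
Beam weight: 34 × 9.8 = 333.2 N down at 3.25 m → arm 1.95 m, τ = 333.2 × 1.95 = 649.7 N·m clockwise.
Toolbox: 15 × 9.8 = 147 N down at 6.1 m → arm 4.8 m, τ = 147 × 4.8 = 705.6 N·m clockwise.
Battery pack: 9.4 × 9.8 = 92.12 N down at 3.8 m → arm 2.5 m, τ = 92.12 × 2.5 = 230.3 N·m clockwise.
Load: 43 × 9.8 = 421.4 N down at 1.5 m → arm 0.2 m, τ = 421.4 × 0.2 = 84.28 N·m clockwise.
Net load moment about support A = 1670 N·m clockwise.
Reaction R at support B is upward at 6.5 m, arm 5.2 m → moment R × 5.2 counterclockwise.
Στ = 0 ⇒ R × 5.2 = 1670 ⇒ R = 321 N.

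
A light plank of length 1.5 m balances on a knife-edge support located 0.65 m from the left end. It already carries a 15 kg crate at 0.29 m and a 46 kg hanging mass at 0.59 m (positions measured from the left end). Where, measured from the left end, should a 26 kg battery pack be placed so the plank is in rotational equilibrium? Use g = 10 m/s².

About the knife-edge support (at 0.65 m from the left end):
Crate: 15 × 10 = 150 N down at 0.29 m → arm 0.36 m, τ = 150 × 0.36 = 54 N·m counterclockwise.
Hanging mass: 46 × 10 = 460 N down at 0.59 m → arm 0.06 m, τ = 460 × 0.06 = 27.6 N·m counterclockwise.
Net moment of existing loads = 81.6 N·m counterclockwise.
The battery pack weighs 26 × 10 = 260 N and must supply an equal clockwise moment, so its lever arm about the knife-edge support is 81.6 / 260 = 0.314 m.
That puts it at 0.65 + 0.314 = 0.964 m from the left end.

x ≈ 0.964 m from the left end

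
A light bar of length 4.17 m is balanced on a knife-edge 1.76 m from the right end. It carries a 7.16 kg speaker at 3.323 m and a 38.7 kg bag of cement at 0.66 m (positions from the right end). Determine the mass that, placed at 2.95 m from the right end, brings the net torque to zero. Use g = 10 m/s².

Choose the knife-edge (at 1.76 m from the right end) as the axis so the support reaction has zero arm there.
Speaker: 7.16 × 10 = 71.6 N down at 3.323 m → arm 1.563 m, τ = 71.6 × 1.563 = 111.9 N·m counterclockwise.
Bag of cement: 38.7 × 10 = 387 N down at 0.66 m → arm 1.1 m, τ = 387 × 1.1 = 425.7 N·m clockwise.
Net moment of known loads = 313.8 N·m clockwise.
An unknown mass m at 2.95 m has arm 1.19 m; its moment is m·g·1.19 counterclockwise.
Setting net torque to zero: m × 10 × 1.19 = 313.8 → m = 313.8 / (10 × 1.19) = 26.4 kg.

m ≈ 26.4 kg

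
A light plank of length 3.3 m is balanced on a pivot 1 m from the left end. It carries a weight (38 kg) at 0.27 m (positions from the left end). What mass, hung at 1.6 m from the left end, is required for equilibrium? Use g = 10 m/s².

m ≈ 46.2 kg

Sum moments about the pivot (at 1 m from the left end) (the support reaction has zero arm there).
Weight: 38 × 10 = 380 N down at 0.27 m → arm 0.73 m, τ = 380 × 0.73 = 277.4 N·m counterclockwise.
Net moment of known loads = 277.4 N·m counterclockwise.
An unknown mass m at 1.6 m has arm 0.6 m; its moment is m·g·0.6 clockwise.
Balancing moments: m × 10 × 0.6 = 277.4, giving m = 277.4 / (10 × 0.6) = 46.2 kg.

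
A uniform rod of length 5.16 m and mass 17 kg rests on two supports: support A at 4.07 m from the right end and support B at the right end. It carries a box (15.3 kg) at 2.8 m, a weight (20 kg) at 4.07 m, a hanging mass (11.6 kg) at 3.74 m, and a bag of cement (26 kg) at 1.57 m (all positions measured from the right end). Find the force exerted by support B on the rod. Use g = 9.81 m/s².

R_B ≈ 274 N

Sum moments about support A (its reaction then has zero moment arm).
Beam weight: 17 × 9.81 = 166.8 N down at 2.58 m → arm 1.49 m, τ = 166.8 × 1.49 = 248.5 N·m clockwise.
Box: 15.3 × 9.81 = 150.1 N down at 2.8 m → arm 1.27 m, τ = 150.1 × 1.27 = 190.6 N·m clockwise.
Weight: acts at the support A, moment arm 0 → no torque.
Hanging mass: 11.6 × 9.81 = 113.8 N down at 3.74 m → arm 0.33 m, τ = 113.8 × 0.33 = 37.55 N·m clockwise.
Bag of cement: 26 × 9.81 = 255.1 N down at 1.57 m → arm 2.5 m, τ = 255.1 × 2.5 = 637.8 N·m clockwise.
Net load moment about support A = 1114 N·m clockwise.
Reaction R at support B is upward at 0 m, arm 4.07 m → moment R × 4.07 counterclockwise.
For rotational equilibrium, R × 4.07 = 1114, so R = 274 N.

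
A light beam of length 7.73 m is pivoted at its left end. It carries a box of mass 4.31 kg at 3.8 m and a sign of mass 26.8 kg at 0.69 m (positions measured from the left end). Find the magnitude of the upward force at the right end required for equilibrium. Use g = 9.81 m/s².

F ≈ 44.3 N

Sum moments about the left end (the unknown pivot reaction has zero arm there).
Box: 4.31 × 9.81 = 42.28 N down at 3.8 m → arm 3.8 m, τ = 42.28 × 3.8 = 160.7 N·m clockwise.
Sign: 26.8 × 9.81 = 262.9 N down at 0.69 m → arm 0.69 m, τ = 262.9 × 0.69 = 181.4 N·m clockwise.
Net moment of the loads = 342.1 N·m clockwise.
The upward force F acts at the right end, arm 7.73 m, giving F × 7.73 counterclockwise.
Στ = 0 ⇒ F × 7.73 = 342.1 ⇒ F = 342.1 / 7.73 = 44.3 N.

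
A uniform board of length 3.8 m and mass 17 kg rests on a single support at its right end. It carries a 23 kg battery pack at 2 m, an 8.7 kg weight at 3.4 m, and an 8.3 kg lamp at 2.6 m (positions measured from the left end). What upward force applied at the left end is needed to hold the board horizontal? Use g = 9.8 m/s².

F ≈ 225 N

Take moments about the right end.
Beam weight: 17 × 9.8 = 166.6 N down at 1.9 m → arm 1.9 m, τ = 166.6 × 1.9 = 316.5 N·m counterclockwise.
Battery pack: 23 × 9.8 = 225.4 N down at 2 m → arm 1.8 m, τ = 225.4 × 1.8 = 405.7 N·m counterclockwise.
Weight: 8.7 × 9.8 = 85.26 N down at 3.4 m → arm 0.4 m, τ = 85.26 × 0.4 = 34.1 N·m counterclockwise.
Lamp: 8.3 × 9.8 = 81.34 N down at 2.6 m → arm 1.2 m, τ = 81.34 × 1.2 = 97.61 N·m counterclockwise.
Net moment of the loads = 853.9 N·m counterclockwise.
The upward force F acts at the left end, arm 3.8 m, giving F × 3.8 clockwise.
For rotational equilibrium, F × 3.8 = 853.9, so F = 853.9 / 3.8 = 225 N.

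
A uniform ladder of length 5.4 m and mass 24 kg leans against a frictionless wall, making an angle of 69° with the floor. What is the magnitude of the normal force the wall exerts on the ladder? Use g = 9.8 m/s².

N_wall ≈ 45.1 N

About the foot of the ladder:
Ladder weight 24×9.8 = 235.2 N acts at 2.7 m along the ladder; its horizontal arm is 2.7·cos69° = 0.9676 m → τ = 227.6 N·m clockwise.
Wall normal N acts horizontally at the top; its moment arm is the height L sinθ = 5.4·sin69° = 5.041 m, counterclockwise.
Setting net torque to zero: N × 5.041 = 227.6 → N = 45.1 N.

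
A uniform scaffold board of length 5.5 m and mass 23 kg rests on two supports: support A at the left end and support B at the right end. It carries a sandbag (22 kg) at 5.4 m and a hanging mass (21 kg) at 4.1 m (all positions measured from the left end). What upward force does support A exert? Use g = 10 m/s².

R_A ≈ 172 N

Take moments about support B.
Beam weight: 23 × 10 = 230 N down at 2.75 m → arm 2.75 m, τ = 230 × 2.75 = 632.5 N·m counterclockwise.
Sandbag: 22 × 10 = 220 N down at 5.4 m → arm 0.1 m, τ = 220 × 0.1 = 22 N·m counterclockwise.
Hanging mass: 21 × 10 = 210 N down at 4.1 m → arm 1.4 m, τ = 210 × 1.4 = 294 N·m counterclockwise.
Net load moment about support B = 948.5 N·m counterclockwise.
Reaction R at support A is upward at 0 m, arm 5.5 m → moment R × 5.5 clockwise.
Setting net torque to zero: R × 5.5 = 948.5 → R = 172 N.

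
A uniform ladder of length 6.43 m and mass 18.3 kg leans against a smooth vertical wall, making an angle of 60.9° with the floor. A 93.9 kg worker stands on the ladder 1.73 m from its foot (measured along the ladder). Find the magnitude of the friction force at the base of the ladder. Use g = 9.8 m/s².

Sum moments about the foot of the ladder (the floor normal and friction both act there and drop out).
Ladder weight 18.3×9.8 = 179.3 N acts at 3.215 m along the ladder; its horizontal arm is 3.215·cos60.9° = 1.564 m → τ = 280.4 N·m clockwise.
Worker: 93.9×9.8 = 920.2 N at 1.73 m → arm 0.8414 m → τ = 774.3 N·m clockwise.
Wall normal N acts horizontally at the top; its moment arm is the height L sinθ = 6.43·sin60.9° = 5.618 m, counterclockwise.
For rotational equilibrium, N × 5.618 = 1055, so N = 188 N.
ΣFx = 0: friction at the foot balances the wall's push, so f = N_wall = 188 N.

f ≈ 188 N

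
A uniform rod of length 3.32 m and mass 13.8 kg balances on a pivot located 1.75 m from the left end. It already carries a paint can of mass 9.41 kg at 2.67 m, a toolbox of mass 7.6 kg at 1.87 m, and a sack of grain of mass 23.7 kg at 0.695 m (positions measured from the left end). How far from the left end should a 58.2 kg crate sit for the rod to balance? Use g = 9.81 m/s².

x ≈ 2.04 m from the left end

About the pivot (at 1.75 m from the left end):
Beam weight: 13.8 × 9.81 = 135.4 N down at 1.66 m → arm 0.09 m, τ = 135.4 × 0.09 = 12.19 N·m counterclockwise.
Paint can: 9.41 × 9.81 = 92.31 N down at 2.67 m → arm 0.92 m, τ = 92.31 × 0.92 = 84.93 N·m clockwise.
Toolbox: 7.6 × 9.81 = 74.56 N down at 1.87 m → arm 0.12 m, τ = 74.56 × 0.12 = 8.947 N·m clockwise.
Sack of grain: 23.7 × 9.81 = 232.5 N down at 0.695 m → arm 1.055 m, τ = 232.5 × 1.055 = 245.3 N·m counterclockwise.
Net moment of existing loads = 163.6 N·m counterclockwise.
The crate weighs 58.2 × 9.81 = 570.9 N and must supply an equal clockwise moment, so its lever arm about the pivot is 163.6 / 570.9 = 0.287 m.
That puts it at 1.75 + 0.287 = 2.04 m from the left end.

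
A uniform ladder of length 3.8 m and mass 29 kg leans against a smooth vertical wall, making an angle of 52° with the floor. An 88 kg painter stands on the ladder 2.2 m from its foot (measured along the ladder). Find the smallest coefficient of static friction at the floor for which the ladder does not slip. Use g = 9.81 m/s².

Take moments about the foot of the ladder.
Ladder weight 29×9.81 = 284.5 N acts at 1.9 m along the ladder; its horizontal arm is 1.9·cos52° = 1.17 m → τ = 332.9 N·m clockwise.
Painter: 88×9.81 = 863.3 N at 2.2 m → arm 1.354 m → τ = 1169 N·m clockwise.
Wall normal N acts horizontally at the top; its moment arm is the height L sinθ = 3.8·sin52° = 2.994 m, counterclockwise.
Balancing moments: N × 2.994 = 1502, giving N = 501.7 N.
ΣFx = 0 ⇒ f = N_wall = 501.7 N. ΣFy = 0 ⇒ N_floor = 1148 N.
μ_min = f / N_floor = 501.7 / 1148 = 0.437.

μ_min ≈ 0.437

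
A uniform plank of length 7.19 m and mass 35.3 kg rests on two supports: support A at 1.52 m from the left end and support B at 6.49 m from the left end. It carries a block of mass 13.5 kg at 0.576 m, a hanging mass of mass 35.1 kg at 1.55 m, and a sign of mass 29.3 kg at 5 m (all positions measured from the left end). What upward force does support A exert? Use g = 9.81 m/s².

R_A ≈ 788 N

Choose support B as the axis so its reaction then has zero moment arm.
Beam weight: 35.3 × 9.81 = 346.3 N down at 3.595 m → arm 2.895 m, τ = 346.3 × 2.895 = 1003 N·m counterclockwise.
Block: 13.5 × 9.81 = 132.4 N down at 0.576 m → arm 5.914 m, τ = 132.4 × 5.914 = 783 N·m counterclockwise.
Hanging mass: 35.1 × 9.81 = 344.3 N down at 1.55 m → arm 4.94 m, τ = 344.3 × 4.94 = 1701 N·m counterclockwise.
Sign: 29.3 × 9.81 = 287.4 N down at 5 m → arm 1.49 m, τ = 287.4 × 1.49 = 428.2 N·m counterclockwise.
Net load moment about support B = 3915 N·m counterclockwise.
Reaction R at support A is upward at 1.52 m, arm 4.97 m → moment R × 4.97 clockwise.
Setting net torque to zero: R × 4.97 = 3915 → R = 788 N.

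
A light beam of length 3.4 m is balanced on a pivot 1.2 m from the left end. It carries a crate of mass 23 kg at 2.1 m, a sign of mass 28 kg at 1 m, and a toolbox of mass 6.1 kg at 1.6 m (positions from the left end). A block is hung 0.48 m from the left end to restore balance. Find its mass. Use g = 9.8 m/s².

Choose the pivot (at 1.2 m from the left end) as the axis so the support reaction has zero arm there.
Crate: 23 × 9.8 = 225.4 N down at 2.1 m → arm 0.9 m, τ = 225.4 × 0.9 = 202.9 N·m clockwise.
Sign: 28 × 9.8 = 274.4 N down at 1 m → arm 0.2 m, τ = 274.4 × 0.2 = 54.88 N·m counterclockwise.
Toolbox: 6.1 × 9.8 = 59.78 N down at 1.6 m → arm 0.4 m, τ = 59.78 × 0.4 = 23.91 N·m clockwise.
Net moment of known loads = 171.9 N·m clockwise.
An unknown mass m at 0.48 m has arm 0.72 m; its moment is m·g·0.72 counterclockwise.
Balancing moments: m × 9.8 × 0.72 = 171.9, giving m = 171.9 / (9.8 × 0.72) = 24.4 kg.

m ≈ 24.4 kg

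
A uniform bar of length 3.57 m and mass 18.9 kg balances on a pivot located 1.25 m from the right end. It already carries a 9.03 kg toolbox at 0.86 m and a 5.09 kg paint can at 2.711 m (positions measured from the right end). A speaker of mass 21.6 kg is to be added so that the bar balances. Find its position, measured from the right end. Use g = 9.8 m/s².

Sum moments about the pivot (at 1.25 m from the right end) (the support reaction has zero arm there).
Beam weight: 18.9 × 9.8 = 185.2 N down at 1.785 m → arm 0.535 m, τ = 185.2 × 0.535 = 99.08 N·m counterclockwise.
Toolbox: 9.03 × 9.8 = 88.49 N down at 0.86 m → arm 0.39 m, τ = 88.49 × 0.39 = 34.51 N·m clockwise.
Paint can: 5.09 × 9.8 = 49.88 N down at 2.711 m → arm 1.461 m, τ = 49.88 × 1.461 = 72.87 N·m counterclockwise.
Net moment of existing loads = 137.4 N·m counterclockwise.
The speaker weighs 21.6 × 9.8 = 211.7 N and must supply an equal clockwise moment, so its lever arm about the pivot is 137.4 / 211.7 = 0.649 m.
That puts it at 1.25 − 0.649 = 0.601 m from the right end.

x ≈ 0.601 m from the right end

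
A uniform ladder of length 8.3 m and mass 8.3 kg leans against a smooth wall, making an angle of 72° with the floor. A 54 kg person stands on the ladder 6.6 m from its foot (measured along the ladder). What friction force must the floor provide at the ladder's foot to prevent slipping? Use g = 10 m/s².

About the foot of the ladder:
Ladder weight 8.3×10 = 83 N acts at 4.15 m along the ladder; its horizontal arm is 4.15·cos72° = 1.282 m → τ = 106.4 N·m clockwise.
Person: 54×10 = 540 N at 6.6 m → arm 2.04 m → τ = 1102 N·m clockwise.
Wall normal N acts horizontally at the top; its moment arm is the height L sinθ = 8.3·sin72° = 7.894 m, counterclockwise.
Στ = 0 ⇒ N × 7.894 = 1208 ⇒ N = 153 N.
ΣFx = 0: friction at the foot balances the wall's push, so f = N_wall = 153 N.

f ≈ 153 N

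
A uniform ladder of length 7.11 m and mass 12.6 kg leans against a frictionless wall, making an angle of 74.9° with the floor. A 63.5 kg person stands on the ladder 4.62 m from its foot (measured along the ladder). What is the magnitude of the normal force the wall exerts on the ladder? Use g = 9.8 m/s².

Choose the foot of the ladder as the axis so the floor normal and friction both act there and drop out.
Ladder weight 12.6×9.8 = 123.5 N acts at 3.555 m along the ladder; its horizontal arm is 3.555·cos74.9° = 0.9261 m → τ = 114.4 N·m clockwise.
Person: 63.5×9.8 = 622.3 N at 4.62 m → arm 1.204 m → τ = 749.2 N·m clockwise.
Wall normal N acts horizontally at the top; its moment arm is the height L sinθ = 7.11·sin74.9° = 6.865 m, counterclockwise.
Setting net torque to zero: N × 6.865 = 863.6 → N = 126 N.

N_wall ≈ 126 N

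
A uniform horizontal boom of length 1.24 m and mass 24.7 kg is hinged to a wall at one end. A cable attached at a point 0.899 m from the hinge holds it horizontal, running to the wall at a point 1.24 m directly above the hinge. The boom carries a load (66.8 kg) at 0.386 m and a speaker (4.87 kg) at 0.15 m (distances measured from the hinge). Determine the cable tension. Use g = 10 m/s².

Taking torques about the hinge:
Beam weight: 24.7 × 10 = 247 N down at 0.62 m → arm 0.62 m, τ = 247 × 0.62 = 153.1 N·m clockwise.
Load: 66.8 × 10 = 668 N down at 0.386 m → arm 0.386 m, τ = 668 × 0.386 = 257.8 N·m clockwise.
Speaker: 4.87 × 10 = 48.7 N down at 0.15 m → arm 0.15 m, τ = 48.7 × 0.15 = 7.305 N·m clockwise.
Total clockwise load moment = 418.2 N·m.
The cable tension T acts at 0.899 m; only its component perpendicular to the boom, T sinθ, produces torque. sinθ = h/√(h²+d²) = 1.24/√(1.24²+0.899²) = 0.8096.
For rotational equilibrium, T × 0.899 × 0.8096 = 418.2, so T = 418.2 / 0.7278 = 575 N.

T ≈ 575 N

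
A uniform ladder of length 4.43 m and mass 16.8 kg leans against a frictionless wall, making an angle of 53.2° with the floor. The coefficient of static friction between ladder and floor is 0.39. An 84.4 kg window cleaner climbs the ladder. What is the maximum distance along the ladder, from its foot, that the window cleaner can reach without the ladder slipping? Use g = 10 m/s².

d ≈ 2.33 m

Sum moments about the foot of the ladder (the floor normal and friction both act there and drop out).
Ladder weight 16.8×10 = 168 N acts at 2.215 m along the ladder; its horizontal arm is 2.215·cos53.2° = 1.327 m → τ = 222.9 N·m clockwise.
Window cleaner weight 84.4×10 = 844 N at distance d → arm d·cos53.2° → τ = 844·d·0.599 clockwise.
Wall normal N at the top has arm L sinθ = 3.547 m counterclockwise, so Στ = 0 gives N·3.547 = 222.9 + 505.6·d.
ΣFy = 0 ⇒ N_floor = 1012 N, so the maximum friction is μ_s·N_floor = 0.39×1012 = 394.7 N. ΣFx = 0 ⇒ N_wall = f, so at the slipping point N = 394.7 N.
Substituting: 394.7×3.547 = 222.9 + 505.6·d ⇒ d = (1400 − 222.9) / 505.6 = 2.33 m.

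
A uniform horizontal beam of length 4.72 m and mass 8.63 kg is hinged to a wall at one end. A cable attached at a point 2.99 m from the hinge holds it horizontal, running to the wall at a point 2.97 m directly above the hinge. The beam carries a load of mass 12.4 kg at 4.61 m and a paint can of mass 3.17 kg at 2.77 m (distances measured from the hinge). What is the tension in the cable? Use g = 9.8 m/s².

Take moments about the hinge.
Beam weight: 8.63 × 9.8 = 84.57 N down at 2.36 m → arm 2.36 m, τ = 84.57 × 2.36 = 199.6 N·m clockwise.
Load: 12.4 × 9.8 = 121.5 N down at 4.61 m → arm 4.61 m, τ = 121.5 × 4.61 = 560.1 N·m clockwise.
Paint can: 3.17 × 9.8 = 31.07 N down at 2.77 m → arm 2.77 m, τ = 31.07 × 2.77 = 86.06 N·m clockwise.
Total clockwise load moment = 845.8 N·m.
The cable tension T acts at 2.99 m; only its component perpendicular to the beam, T sinθ, produces torque. sinθ = h/√(h²+d²) = 2.97/√(2.97²+2.99²) = 0.7047.
Setting net torque to zero: T × 2.99 × 0.7047 = 845.8 → T = 845.8 / 2.107 = 401 N.

T ≈ 401 N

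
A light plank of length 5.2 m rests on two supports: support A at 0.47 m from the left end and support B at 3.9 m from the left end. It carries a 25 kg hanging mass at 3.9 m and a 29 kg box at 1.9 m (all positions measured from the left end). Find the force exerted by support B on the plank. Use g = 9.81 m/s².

Choose support A as the axis so its reaction then has zero moment arm.
Hanging mass: 25 × 9.81 = 245.2 N down at 3.9 m → arm 3.43 m, τ = 245.2 × 3.43 = 841 N·m clockwise.
Box: 29 × 9.81 = 284.5 N down at 1.9 m → arm 1.43 m, τ = 284.5 × 1.43 = 406.8 N·m clockwise.
Net load moment about support A = 1248 N·m clockwise.
Reaction R at support B is upward at 3.9 m, arm 3.43 m → moment R × 3.43 counterclockwise.
Balancing moments: R × 3.43 = 1248, giving R = 364 N.

R_B ≈ 364 N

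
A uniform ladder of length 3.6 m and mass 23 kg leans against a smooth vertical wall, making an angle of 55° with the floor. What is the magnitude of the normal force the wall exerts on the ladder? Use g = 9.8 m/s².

Sum moments about the foot of the ladder (the floor normal and friction both act there and drop out).
Ladder weight 23×9.8 = 225.4 N acts at 1.8 m along the ladder; its horizontal arm is 1.8·cos55° = 1.032 m → τ = 232.6 N·m clockwise.
Wall normal N acts horizontally at the top; its moment arm is the height L sinθ = 3.6·sin55° = 2.949 m, counterclockwise.
Setting net torque to zero: N × 2.949 = 232.6 → N = 78.9 N.

N_wall ≈ 78.9 N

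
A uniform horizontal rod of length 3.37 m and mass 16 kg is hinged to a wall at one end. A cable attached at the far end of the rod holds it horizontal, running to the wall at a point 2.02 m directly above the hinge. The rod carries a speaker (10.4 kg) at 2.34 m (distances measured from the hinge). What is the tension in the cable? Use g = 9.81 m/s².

T ≈ 290 N

Take moments about the hinge.
Beam weight: 16 × 9.81 = 157 N down at 1.685 m → arm 1.685 m, τ = 157 × 1.685 = 264.5 N·m clockwise.
Speaker: 10.4 × 9.81 = 102 N down at 2.34 m → arm 2.34 m, τ = 102 × 2.34 = 238.7 N·m clockwise.
Total clockwise load moment = 503.2 N·m.
The cable tension T acts at 3.37 m; only its component perpendicular to the rod, T sinθ, produces torque. sinθ = h/√(h²+d²) = 2.02/√(2.02²+3.37²) = 0.5141.
For rotational equilibrium, T × 3.37 × 0.5141 = 503.2, so T = 503.2 / 1.733 = 290 N.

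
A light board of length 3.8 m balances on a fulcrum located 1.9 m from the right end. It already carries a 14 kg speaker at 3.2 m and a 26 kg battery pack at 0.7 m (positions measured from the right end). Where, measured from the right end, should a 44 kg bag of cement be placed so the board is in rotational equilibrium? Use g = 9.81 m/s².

About the fulcrum (at 1.9 m from the right end):
Speaker: 14 × 9.81 = 137.3 N down at 3.2 m → arm 1.3 m, τ = 137.3 × 1.3 = 178.5 N·m counterclockwise.
Battery pack: 26 × 9.81 = 255.1 N down at 0.7 m → arm 1.2 m, τ = 255.1 × 1.2 = 306.1 N·m clockwise.
Net moment of existing loads = 127.6 N·m clockwise.
The bag of cement weighs 44 × 9.81 = 431.6 N and must supply an equal counterclockwise moment, so its lever arm about the fulcrum is 127.6 / 431.6 = 0.296 m.
That puts it at 1.9 + 0.296 = 2.2 m from the right end.

x ≈ 2.2 m from the right end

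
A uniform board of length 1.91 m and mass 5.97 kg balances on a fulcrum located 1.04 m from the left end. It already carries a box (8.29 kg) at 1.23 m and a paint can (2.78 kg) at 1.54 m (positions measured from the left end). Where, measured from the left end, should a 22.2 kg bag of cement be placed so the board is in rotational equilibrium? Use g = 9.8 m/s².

x ≈ 0.929 m from the left end

Choose the fulcrum (at 1.04 m from the left end) as the axis so the support reaction has zero arm there.
Beam weight: 5.97 × 9.8 = 58.51 N down at 0.955 m → arm 0.085 m, τ = 58.51 × 0.085 = 4.973 N·m counterclockwise.
Box: 8.29 × 9.8 = 81.24 N down at 1.23 m → arm 0.19 m, τ = 81.24 × 0.19 = 15.44 N·m clockwise.
Paint can: 2.78 × 9.8 = 27.24 N down at 1.54 m → arm 0.5 m, τ = 27.24 × 0.5 = 13.62 N·m clockwise.
Net moment of existing loads = 24.09 N·m clockwise.
The bag of cement weighs 22.2 × 9.8 = 217.6 N and must supply an equal counterclockwise moment, so its lever arm about the fulcrum is 24.09 / 217.6 = 0.111 m.
That puts it at 1.04 − 0.111 = 0.929 m from the left end.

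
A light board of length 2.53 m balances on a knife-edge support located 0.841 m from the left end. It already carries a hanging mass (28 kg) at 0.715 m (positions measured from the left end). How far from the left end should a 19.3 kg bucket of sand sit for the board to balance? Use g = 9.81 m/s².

x ≈ 1.02 m from the left end

About the knife-edge support (at 0.841 m from the left end):
Hanging mass: 28 × 9.81 = 274.7 N down at 0.715 m → arm 0.126 m, τ = 274.7 × 0.126 = 34.61 N·m counterclockwise.
Net moment of existing loads = 34.61 N·m counterclockwise.
The bucket of sand weighs 19.3 × 9.81 = 189.3 N and must supply an equal clockwise moment, so its lever arm about the knife-edge support is 34.61 / 189.3 = 0.183 m.
That puts it at 0.841 + 0.183 = 1.02 m from the left end.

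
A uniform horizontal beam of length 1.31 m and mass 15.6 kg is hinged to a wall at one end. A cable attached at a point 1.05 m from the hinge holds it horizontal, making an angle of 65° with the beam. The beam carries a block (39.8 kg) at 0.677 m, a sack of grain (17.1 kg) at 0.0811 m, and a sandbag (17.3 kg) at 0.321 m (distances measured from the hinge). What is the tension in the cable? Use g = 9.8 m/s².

T ≈ 454 N

Sum moments about the hinge (the unknown hinge reaction has zero arm there).
Beam weight: 15.6 × 9.8 = 152.9 N down at 0.655 m → arm 0.655 m, τ = 152.9 × 0.655 = 100.1 N·m clockwise.
Block: 39.8 × 9.8 = 390 N down at 0.677 m → arm 0.677 m, τ = 390 × 0.677 = 264 N·m clockwise.
Sack of grain: 17.1 × 9.8 = 167.6 N down at 0.0811 m → arm 0.0811 m, τ = 167.6 × 0.0811 = 13.59 N·m clockwise.
Sandbag: 17.3 × 9.8 = 169.5 N down at 0.321 m → arm 0.321 m, τ = 169.5 × 0.321 = 54.41 N·m clockwise.
Total clockwise load moment = 432.1 N·m.
The cable tension T acts at 1.05 m; only its component perpendicular to the beam, T sinθ, produces torque. sin 65° = 0.9063.
Balancing moments: T × 1.05 × 0.9063 = 432.1, giving T = 432.1 / 0.9516 = 454 N.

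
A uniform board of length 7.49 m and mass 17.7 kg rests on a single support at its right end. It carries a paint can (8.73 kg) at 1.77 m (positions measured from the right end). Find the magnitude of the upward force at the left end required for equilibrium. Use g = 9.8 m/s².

F ≈ 107 N

Sum moments about the right end (the unknown pivot reaction has zero arm there).
Beam weight: 17.7 × 9.8 = 173.5 N down at 3.745 m → arm 3.745 m, τ = 173.5 × 3.745 = 649.8 N·m counterclockwise.
Paint can: 8.73 × 9.8 = 85.55 N down at 1.77 m → arm 1.77 m, τ = 85.55 × 1.77 = 151.4 N·m counterclockwise.
Net moment of the loads = 801.2 N·m counterclockwise.
The upward force F acts at the left end, arm 7.49 m, giving F × 7.49 clockwise.
Balancing moments: F × 7.49 = 801.2, giving F = 801.2 / 7.49 = 107 N.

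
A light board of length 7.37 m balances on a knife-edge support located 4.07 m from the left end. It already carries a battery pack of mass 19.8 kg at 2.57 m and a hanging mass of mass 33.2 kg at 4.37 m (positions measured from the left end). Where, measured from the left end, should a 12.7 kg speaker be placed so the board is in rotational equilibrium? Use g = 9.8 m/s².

Take moments about the knife-edge support (at 4.07 m from the left end).
Battery pack: 19.8 × 9.8 = 194 N down at 2.57 m → arm 1.5 m, τ = 194 × 1.5 = 291 N·m counterclockwise.
Hanging mass: 33.2 × 9.8 = 325.4 N down at 4.37 m → arm 0.3 m, τ = 325.4 × 0.3 = 97.62 N·m clockwise.
Net moment of existing loads = 193.4 N·m counterclockwise.
The speaker weighs 12.7 × 9.8 = 124.5 N and must supply an equal clockwise moment, so its lever arm about the knife-edge support is 193.4 / 124.5 = 1.55 m.
That puts it at 4.07 + 1.55 = 5.62 m from the left end.

x ≈ 5.62 m from the left end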